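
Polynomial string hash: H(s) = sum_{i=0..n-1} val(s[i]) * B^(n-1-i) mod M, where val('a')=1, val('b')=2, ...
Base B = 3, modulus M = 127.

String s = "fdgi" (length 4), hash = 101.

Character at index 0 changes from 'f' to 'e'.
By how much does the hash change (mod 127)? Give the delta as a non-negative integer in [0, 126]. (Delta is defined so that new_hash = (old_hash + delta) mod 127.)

Delta formula: (val(new) - val(old)) * B^(n-1-k) mod M
  val('e') - val('f') = 5 - 6 = -1
  B^(n-1-k) = 3^3 mod 127 = 27
  Delta = -1 * 27 mod 127 = 100

Answer: 100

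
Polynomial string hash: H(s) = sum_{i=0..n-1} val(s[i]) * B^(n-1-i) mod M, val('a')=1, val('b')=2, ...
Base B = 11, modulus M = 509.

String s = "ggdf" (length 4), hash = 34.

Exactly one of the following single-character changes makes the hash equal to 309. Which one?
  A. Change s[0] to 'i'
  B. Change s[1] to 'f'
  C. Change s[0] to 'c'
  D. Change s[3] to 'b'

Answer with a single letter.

Option A: s[0]='g'->'i', delta=(9-7)*11^3 mod 509 = 117, hash=34+117 mod 509 = 151
Option B: s[1]='g'->'f', delta=(6-7)*11^2 mod 509 = 388, hash=34+388 mod 509 = 422
Option C: s[0]='g'->'c', delta=(3-7)*11^3 mod 509 = 275, hash=34+275 mod 509 = 309 <-- target
Option D: s[3]='f'->'b', delta=(2-6)*11^0 mod 509 = 505, hash=34+505 mod 509 = 30

Answer: C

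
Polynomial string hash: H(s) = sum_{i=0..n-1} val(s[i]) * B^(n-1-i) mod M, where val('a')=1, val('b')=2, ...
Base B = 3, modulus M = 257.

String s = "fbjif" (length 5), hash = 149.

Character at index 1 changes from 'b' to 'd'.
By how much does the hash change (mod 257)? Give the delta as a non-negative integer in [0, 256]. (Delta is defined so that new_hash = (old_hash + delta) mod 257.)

Answer: 54

Derivation:
Delta formula: (val(new) - val(old)) * B^(n-1-k) mod M
  val('d') - val('b') = 4 - 2 = 2
  B^(n-1-k) = 3^3 mod 257 = 27
  Delta = 2 * 27 mod 257 = 54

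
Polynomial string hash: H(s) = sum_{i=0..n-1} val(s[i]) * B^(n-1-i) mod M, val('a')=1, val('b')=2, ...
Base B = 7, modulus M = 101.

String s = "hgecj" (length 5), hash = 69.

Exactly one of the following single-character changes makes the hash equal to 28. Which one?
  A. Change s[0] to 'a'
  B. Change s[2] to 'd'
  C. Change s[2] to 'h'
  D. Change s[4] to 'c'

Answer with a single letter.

Option A: s[0]='h'->'a', delta=(1-8)*7^4 mod 101 = 60, hash=69+60 mod 101 = 28 <-- target
Option B: s[2]='e'->'d', delta=(4-5)*7^2 mod 101 = 52, hash=69+52 mod 101 = 20
Option C: s[2]='e'->'h', delta=(8-5)*7^2 mod 101 = 46, hash=69+46 mod 101 = 14
Option D: s[4]='j'->'c', delta=(3-10)*7^0 mod 101 = 94, hash=69+94 mod 101 = 62

Answer: A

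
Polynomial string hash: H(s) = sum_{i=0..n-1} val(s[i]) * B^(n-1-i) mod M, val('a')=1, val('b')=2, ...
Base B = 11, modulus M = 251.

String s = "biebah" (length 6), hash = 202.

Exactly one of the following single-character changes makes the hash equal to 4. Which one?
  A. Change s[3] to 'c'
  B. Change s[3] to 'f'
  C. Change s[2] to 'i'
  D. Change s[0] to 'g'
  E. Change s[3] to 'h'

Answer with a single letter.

Answer: C

Derivation:
Option A: s[3]='b'->'c', delta=(3-2)*11^2 mod 251 = 121, hash=202+121 mod 251 = 72
Option B: s[3]='b'->'f', delta=(6-2)*11^2 mod 251 = 233, hash=202+233 mod 251 = 184
Option C: s[2]='e'->'i', delta=(9-5)*11^3 mod 251 = 53, hash=202+53 mod 251 = 4 <-- target
Option D: s[0]='b'->'g', delta=(7-2)*11^5 mod 251 = 47, hash=202+47 mod 251 = 249
Option E: s[3]='b'->'h', delta=(8-2)*11^2 mod 251 = 224, hash=202+224 mod 251 = 175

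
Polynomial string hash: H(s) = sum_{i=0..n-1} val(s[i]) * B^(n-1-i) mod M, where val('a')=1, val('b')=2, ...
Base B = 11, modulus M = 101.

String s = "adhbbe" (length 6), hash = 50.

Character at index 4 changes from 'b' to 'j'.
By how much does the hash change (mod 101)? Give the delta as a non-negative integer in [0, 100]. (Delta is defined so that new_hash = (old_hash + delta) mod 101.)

Answer: 88

Derivation:
Delta formula: (val(new) - val(old)) * B^(n-1-k) mod M
  val('j') - val('b') = 10 - 2 = 8
  B^(n-1-k) = 11^1 mod 101 = 11
  Delta = 8 * 11 mod 101 = 88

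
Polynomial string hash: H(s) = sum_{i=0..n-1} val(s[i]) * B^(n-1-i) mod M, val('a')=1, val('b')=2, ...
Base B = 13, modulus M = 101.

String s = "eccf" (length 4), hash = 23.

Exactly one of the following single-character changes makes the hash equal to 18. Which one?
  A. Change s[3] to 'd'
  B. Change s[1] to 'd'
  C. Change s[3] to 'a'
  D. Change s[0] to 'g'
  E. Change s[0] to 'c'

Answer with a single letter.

Answer: C

Derivation:
Option A: s[3]='f'->'d', delta=(4-6)*13^0 mod 101 = 99, hash=23+99 mod 101 = 21
Option B: s[1]='c'->'d', delta=(4-3)*13^2 mod 101 = 68, hash=23+68 mod 101 = 91
Option C: s[3]='f'->'a', delta=(1-6)*13^0 mod 101 = 96, hash=23+96 mod 101 = 18 <-- target
Option D: s[0]='e'->'g', delta=(7-5)*13^3 mod 101 = 51, hash=23+51 mod 101 = 74
Option E: s[0]='e'->'c', delta=(3-5)*13^3 mod 101 = 50, hash=23+50 mod 101 = 73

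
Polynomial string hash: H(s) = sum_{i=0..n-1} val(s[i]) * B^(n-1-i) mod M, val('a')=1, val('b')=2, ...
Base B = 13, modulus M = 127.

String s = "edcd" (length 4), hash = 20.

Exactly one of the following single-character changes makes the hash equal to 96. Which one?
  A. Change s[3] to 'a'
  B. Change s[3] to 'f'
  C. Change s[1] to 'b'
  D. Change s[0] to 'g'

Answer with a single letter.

Answer: D

Derivation:
Option A: s[3]='d'->'a', delta=(1-4)*13^0 mod 127 = 124, hash=20+124 mod 127 = 17
Option B: s[3]='d'->'f', delta=(6-4)*13^0 mod 127 = 2, hash=20+2 mod 127 = 22
Option C: s[1]='d'->'b', delta=(2-4)*13^2 mod 127 = 43, hash=20+43 mod 127 = 63
Option D: s[0]='e'->'g', delta=(7-5)*13^3 mod 127 = 76, hash=20+76 mod 127 = 96 <-- target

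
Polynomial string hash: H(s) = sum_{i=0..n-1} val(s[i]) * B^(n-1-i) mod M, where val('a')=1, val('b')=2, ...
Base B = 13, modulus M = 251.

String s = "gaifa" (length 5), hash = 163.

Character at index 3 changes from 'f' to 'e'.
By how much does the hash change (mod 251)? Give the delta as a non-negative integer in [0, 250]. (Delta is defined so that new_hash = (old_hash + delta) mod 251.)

Answer: 238

Derivation:
Delta formula: (val(new) - val(old)) * B^(n-1-k) mod M
  val('e') - val('f') = 5 - 6 = -1
  B^(n-1-k) = 13^1 mod 251 = 13
  Delta = -1 * 13 mod 251 = 238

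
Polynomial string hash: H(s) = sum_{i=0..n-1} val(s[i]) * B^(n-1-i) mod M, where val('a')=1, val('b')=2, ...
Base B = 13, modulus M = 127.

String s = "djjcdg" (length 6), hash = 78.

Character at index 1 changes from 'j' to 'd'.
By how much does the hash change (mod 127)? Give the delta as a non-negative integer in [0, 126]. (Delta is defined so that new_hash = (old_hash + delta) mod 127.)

Delta formula: (val(new) - val(old)) * B^(n-1-k) mod M
  val('d') - val('j') = 4 - 10 = -6
  B^(n-1-k) = 13^4 mod 127 = 113
  Delta = -6 * 113 mod 127 = 84

Answer: 84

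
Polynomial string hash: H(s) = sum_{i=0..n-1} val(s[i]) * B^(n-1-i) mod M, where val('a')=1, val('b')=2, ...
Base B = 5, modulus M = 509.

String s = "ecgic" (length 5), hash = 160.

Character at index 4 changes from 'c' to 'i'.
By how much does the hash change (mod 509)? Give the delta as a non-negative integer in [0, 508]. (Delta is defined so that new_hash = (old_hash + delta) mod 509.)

Answer: 6

Derivation:
Delta formula: (val(new) - val(old)) * B^(n-1-k) mod M
  val('i') - val('c') = 9 - 3 = 6
  B^(n-1-k) = 5^0 mod 509 = 1
  Delta = 6 * 1 mod 509 = 6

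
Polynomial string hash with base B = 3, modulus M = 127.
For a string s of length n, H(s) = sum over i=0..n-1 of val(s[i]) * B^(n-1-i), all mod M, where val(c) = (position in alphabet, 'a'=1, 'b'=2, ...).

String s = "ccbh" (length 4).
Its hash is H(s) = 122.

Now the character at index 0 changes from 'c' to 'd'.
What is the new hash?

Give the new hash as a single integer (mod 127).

Answer: 22

Derivation:
val('c') = 3, val('d') = 4
Position k = 0, exponent = n-1-k = 3
B^3 mod M = 3^3 mod 127 = 27
Delta = (4 - 3) * 27 mod 127 = 27
New hash = (122 + 27) mod 127 = 22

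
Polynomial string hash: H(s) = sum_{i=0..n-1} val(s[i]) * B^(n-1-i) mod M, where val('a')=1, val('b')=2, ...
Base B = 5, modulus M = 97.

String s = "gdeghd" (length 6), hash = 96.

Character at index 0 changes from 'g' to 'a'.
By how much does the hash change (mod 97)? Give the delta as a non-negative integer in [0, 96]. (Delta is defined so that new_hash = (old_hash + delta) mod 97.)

Answer: 68

Derivation:
Delta formula: (val(new) - val(old)) * B^(n-1-k) mod M
  val('a') - val('g') = 1 - 7 = -6
  B^(n-1-k) = 5^5 mod 97 = 21
  Delta = -6 * 21 mod 97 = 68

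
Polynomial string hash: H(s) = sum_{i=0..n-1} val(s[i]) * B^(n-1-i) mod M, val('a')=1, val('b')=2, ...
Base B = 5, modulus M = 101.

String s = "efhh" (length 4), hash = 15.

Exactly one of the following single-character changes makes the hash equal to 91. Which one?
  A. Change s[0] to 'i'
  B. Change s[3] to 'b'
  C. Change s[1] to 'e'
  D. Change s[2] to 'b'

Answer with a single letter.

Answer: C

Derivation:
Option A: s[0]='e'->'i', delta=(9-5)*5^3 mod 101 = 96, hash=15+96 mod 101 = 10
Option B: s[3]='h'->'b', delta=(2-8)*5^0 mod 101 = 95, hash=15+95 mod 101 = 9
Option C: s[1]='f'->'e', delta=(5-6)*5^2 mod 101 = 76, hash=15+76 mod 101 = 91 <-- target
Option D: s[2]='h'->'b', delta=(2-8)*5^1 mod 101 = 71, hash=15+71 mod 101 = 86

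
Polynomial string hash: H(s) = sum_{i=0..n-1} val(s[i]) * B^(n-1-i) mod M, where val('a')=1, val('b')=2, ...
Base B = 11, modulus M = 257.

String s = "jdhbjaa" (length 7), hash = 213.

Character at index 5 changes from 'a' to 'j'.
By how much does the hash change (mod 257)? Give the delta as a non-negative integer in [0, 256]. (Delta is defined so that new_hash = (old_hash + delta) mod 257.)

Answer: 99

Derivation:
Delta formula: (val(new) - val(old)) * B^(n-1-k) mod M
  val('j') - val('a') = 10 - 1 = 9
  B^(n-1-k) = 11^1 mod 257 = 11
  Delta = 9 * 11 mod 257 = 99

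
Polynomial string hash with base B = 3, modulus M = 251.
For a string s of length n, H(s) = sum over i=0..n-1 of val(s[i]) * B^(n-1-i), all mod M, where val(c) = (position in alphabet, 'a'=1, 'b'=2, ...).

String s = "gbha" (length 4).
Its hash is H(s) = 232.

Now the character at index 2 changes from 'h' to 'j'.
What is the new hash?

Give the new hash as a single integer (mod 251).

Answer: 238

Derivation:
val('h') = 8, val('j') = 10
Position k = 2, exponent = n-1-k = 1
B^1 mod M = 3^1 mod 251 = 3
Delta = (10 - 8) * 3 mod 251 = 6
New hash = (232 + 6) mod 251 = 238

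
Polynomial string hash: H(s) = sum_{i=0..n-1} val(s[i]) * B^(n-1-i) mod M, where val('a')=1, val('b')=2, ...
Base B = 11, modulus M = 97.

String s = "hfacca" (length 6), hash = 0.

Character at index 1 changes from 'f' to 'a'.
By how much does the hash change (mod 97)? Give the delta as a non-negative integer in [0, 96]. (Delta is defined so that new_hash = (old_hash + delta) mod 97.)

Answer: 30

Derivation:
Delta formula: (val(new) - val(old)) * B^(n-1-k) mod M
  val('a') - val('f') = 1 - 6 = -5
  B^(n-1-k) = 11^4 mod 97 = 91
  Delta = -5 * 91 mod 97 = 30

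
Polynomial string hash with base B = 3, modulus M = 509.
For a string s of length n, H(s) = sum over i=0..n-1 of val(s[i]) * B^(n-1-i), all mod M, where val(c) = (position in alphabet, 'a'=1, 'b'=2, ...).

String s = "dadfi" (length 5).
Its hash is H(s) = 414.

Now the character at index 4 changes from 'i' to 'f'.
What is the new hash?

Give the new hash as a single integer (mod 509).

val('i') = 9, val('f') = 6
Position k = 4, exponent = n-1-k = 0
B^0 mod M = 3^0 mod 509 = 1
Delta = (6 - 9) * 1 mod 509 = 506
New hash = (414 + 506) mod 509 = 411

Answer: 411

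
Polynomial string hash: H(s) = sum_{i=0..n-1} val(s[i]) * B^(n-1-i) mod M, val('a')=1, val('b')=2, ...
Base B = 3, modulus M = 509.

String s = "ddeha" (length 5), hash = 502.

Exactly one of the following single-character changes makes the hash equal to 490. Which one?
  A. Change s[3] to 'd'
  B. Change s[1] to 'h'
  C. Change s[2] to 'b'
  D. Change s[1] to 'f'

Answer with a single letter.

Option A: s[3]='h'->'d', delta=(4-8)*3^1 mod 509 = 497, hash=502+497 mod 509 = 490 <-- target
Option B: s[1]='d'->'h', delta=(8-4)*3^3 mod 509 = 108, hash=502+108 mod 509 = 101
Option C: s[2]='e'->'b', delta=(2-5)*3^2 mod 509 = 482, hash=502+482 mod 509 = 475
Option D: s[1]='d'->'f', delta=(6-4)*3^3 mod 509 = 54, hash=502+54 mod 509 = 47

Answer: A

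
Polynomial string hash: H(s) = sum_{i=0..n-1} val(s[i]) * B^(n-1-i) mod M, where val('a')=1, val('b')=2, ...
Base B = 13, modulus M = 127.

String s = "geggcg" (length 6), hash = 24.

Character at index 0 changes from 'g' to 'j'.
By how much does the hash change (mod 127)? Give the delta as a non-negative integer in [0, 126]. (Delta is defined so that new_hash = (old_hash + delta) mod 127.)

Answer: 89

Derivation:
Delta formula: (val(new) - val(old)) * B^(n-1-k) mod M
  val('j') - val('g') = 10 - 7 = 3
  B^(n-1-k) = 13^5 mod 127 = 72
  Delta = 3 * 72 mod 127 = 89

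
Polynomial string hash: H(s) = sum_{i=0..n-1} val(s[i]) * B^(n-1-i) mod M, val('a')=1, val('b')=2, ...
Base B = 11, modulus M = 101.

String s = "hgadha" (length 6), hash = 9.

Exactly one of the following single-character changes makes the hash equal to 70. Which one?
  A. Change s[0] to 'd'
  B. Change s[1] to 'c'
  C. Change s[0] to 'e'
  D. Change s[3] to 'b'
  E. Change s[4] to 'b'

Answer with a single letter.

Answer: D

Derivation:
Option A: s[0]='h'->'d', delta=(4-8)*11^5 mod 101 = 75, hash=9+75 mod 101 = 84
Option B: s[1]='g'->'c', delta=(3-7)*11^4 mod 101 = 16, hash=9+16 mod 101 = 25
Option C: s[0]='h'->'e', delta=(5-8)*11^5 mod 101 = 31, hash=9+31 mod 101 = 40
Option D: s[3]='d'->'b', delta=(2-4)*11^2 mod 101 = 61, hash=9+61 mod 101 = 70 <-- target
Option E: s[4]='h'->'b', delta=(2-8)*11^1 mod 101 = 35, hash=9+35 mod 101 = 44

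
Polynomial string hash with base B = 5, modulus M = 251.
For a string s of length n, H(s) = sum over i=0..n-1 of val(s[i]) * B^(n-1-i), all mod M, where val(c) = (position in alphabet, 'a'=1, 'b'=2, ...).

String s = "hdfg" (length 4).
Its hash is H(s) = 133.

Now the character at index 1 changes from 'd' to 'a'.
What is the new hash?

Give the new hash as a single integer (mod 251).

Answer: 58

Derivation:
val('d') = 4, val('a') = 1
Position k = 1, exponent = n-1-k = 2
B^2 mod M = 5^2 mod 251 = 25
Delta = (1 - 4) * 25 mod 251 = 176
New hash = (133 + 176) mod 251 = 58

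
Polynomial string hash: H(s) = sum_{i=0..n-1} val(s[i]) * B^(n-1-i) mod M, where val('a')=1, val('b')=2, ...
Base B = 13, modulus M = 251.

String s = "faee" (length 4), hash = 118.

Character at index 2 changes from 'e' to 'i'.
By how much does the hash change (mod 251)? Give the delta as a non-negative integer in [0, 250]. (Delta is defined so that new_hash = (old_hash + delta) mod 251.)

Answer: 52

Derivation:
Delta formula: (val(new) - val(old)) * B^(n-1-k) mod M
  val('i') - val('e') = 9 - 5 = 4
  B^(n-1-k) = 13^1 mod 251 = 13
  Delta = 4 * 13 mod 251 = 52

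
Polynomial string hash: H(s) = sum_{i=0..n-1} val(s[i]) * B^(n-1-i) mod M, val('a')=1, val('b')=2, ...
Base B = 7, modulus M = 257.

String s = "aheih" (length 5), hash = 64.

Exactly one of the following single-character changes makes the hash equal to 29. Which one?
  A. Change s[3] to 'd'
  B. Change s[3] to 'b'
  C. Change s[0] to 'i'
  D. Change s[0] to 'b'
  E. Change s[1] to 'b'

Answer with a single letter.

Option A: s[3]='i'->'d', delta=(4-9)*7^1 mod 257 = 222, hash=64+222 mod 257 = 29 <-- target
Option B: s[3]='i'->'b', delta=(2-9)*7^1 mod 257 = 208, hash=64+208 mod 257 = 15
Option C: s[0]='a'->'i', delta=(9-1)*7^4 mod 257 = 190, hash=64+190 mod 257 = 254
Option D: s[0]='a'->'b', delta=(2-1)*7^4 mod 257 = 88, hash=64+88 mod 257 = 152
Option E: s[1]='h'->'b', delta=(2-8)*7^3 mod 257 = 255, hash=64+255 mod 257 = 62

Answer: A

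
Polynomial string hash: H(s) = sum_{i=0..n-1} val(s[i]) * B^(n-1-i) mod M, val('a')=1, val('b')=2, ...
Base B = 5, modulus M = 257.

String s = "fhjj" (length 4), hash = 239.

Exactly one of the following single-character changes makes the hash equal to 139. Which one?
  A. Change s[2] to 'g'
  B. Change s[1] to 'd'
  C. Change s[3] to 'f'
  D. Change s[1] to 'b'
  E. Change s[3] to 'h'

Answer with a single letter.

Option A: s[2]='j'->'g', delta=(7-10)*5^1 mod 257 = 242, hash=239+242 mod 257 = 224
Option B: s[1]='h'->'d', delta=(4-8)*5^2 mod 257 = 157, hash=239+157 mod 257 = 139 <-- target
Option C: s[3]='j'->'f', delta=(6-10)*5^0 mod 257 = 253, hash=239+253 mod 257 = 235
Option D: s[1]='h'->'b', delta=(2-8)*5^2 mod 257 = 107, hash=239+107 mod 257 = 89
Option E: s[3]='j'->'h', delta=(8-10)*5^0 mod 257 = 255, hash=239+255 mod 257 = 237

Answer: B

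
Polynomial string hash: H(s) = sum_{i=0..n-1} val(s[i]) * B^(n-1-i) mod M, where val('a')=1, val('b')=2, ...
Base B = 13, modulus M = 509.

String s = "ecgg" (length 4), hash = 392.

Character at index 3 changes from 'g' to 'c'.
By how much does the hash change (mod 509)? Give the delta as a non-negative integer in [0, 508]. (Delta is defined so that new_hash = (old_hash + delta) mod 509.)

Answer: 505

Derivation:
Delta formula: (val(new) - val(old)) * B^(n-1-k) mod M
  val('c') - val('g') = 3 - 7 = -4
  B^(n-1-k) = 13^0 mod 509 = 1
  Delta = -4 * 1 mod 509 = 505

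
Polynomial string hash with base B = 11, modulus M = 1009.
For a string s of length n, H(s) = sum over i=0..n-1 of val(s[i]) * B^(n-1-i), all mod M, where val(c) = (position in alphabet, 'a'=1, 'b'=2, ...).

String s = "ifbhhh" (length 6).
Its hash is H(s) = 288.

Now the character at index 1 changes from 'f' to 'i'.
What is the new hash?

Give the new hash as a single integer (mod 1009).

val('f') = 6, val('i') = 9
Position k = 1, exponent = n-1-k = 4
B^4 mod M = 11^4 mod 1009 = 515
Delta = (9 - 6) * 515 mod 1009 = 536
New hash = (288 + 536) mod 1009 = 824

Answer: 824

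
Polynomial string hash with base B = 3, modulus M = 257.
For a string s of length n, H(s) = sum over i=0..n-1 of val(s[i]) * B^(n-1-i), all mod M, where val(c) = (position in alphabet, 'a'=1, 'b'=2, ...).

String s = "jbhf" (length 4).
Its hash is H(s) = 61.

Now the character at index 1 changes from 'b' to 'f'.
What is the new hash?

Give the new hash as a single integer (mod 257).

Answer: 97

Derivation:
val('b') = 2, val('f') = 6
Position k = 1, exponent = n-1-k = 2
B^2 mod M = 3^2 mod 257 = 9
Delta = (6 - 2) * 9 mod 257 = 36
New hash = (61 + 36) mod 257 = 97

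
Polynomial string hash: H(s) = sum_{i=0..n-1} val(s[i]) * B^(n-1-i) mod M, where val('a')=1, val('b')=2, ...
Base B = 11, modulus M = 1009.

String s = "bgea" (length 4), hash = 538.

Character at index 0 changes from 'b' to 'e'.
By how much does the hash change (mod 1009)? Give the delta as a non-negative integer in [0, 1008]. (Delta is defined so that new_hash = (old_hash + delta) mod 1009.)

Delta formula: (val(new) - val(old)) * B^(n-1-k) mod M
  val('e') - val('b') = 5 - 2 = 3
  B^(n-1-k) = 11^3 mod 1009 = 322
  Delta = 3 * 322 mod 1009 = 966

Answer: 966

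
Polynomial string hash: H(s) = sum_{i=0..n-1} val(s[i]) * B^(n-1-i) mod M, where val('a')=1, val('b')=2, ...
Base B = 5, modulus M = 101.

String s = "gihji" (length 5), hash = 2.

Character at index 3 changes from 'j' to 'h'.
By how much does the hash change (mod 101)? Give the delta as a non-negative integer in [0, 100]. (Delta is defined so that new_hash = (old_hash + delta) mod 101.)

Delta formula: (val(new) - val(old)) * B^(n-1-k) mod M
  val('h') - val('j') = 8 - 10 = -2
  B^(n-1-k) = 5^1 mod 101 = 5
  Delta = -2 * 5 mod 101 = 91

Answer: 91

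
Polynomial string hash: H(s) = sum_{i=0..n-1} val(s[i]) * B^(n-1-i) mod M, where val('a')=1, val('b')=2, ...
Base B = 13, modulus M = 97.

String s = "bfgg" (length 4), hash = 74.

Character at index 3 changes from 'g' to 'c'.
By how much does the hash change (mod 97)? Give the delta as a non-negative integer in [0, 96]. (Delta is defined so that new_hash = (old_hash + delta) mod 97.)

Delta formula: (val(new) - val(old)) * B^(n-1-k) mod M
  val('c') - val('g') = 3 - 7 = -4
  B^(n-1-k) = 13^0 mod 97 = 1
  Delta = -4 * 1 mod 97 = 93

Answer: 93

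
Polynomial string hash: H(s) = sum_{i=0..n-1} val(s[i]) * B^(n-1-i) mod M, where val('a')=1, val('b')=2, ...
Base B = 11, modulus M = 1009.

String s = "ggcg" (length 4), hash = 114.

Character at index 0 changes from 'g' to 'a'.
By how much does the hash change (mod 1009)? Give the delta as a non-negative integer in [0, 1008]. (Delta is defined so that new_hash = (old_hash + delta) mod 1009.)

Delta formula: (val(new) - val(old)) * B^(n-1-k) mod M
  val('a') - val('g') = 1 - 7 = -6
  B^(n-1-k) = 11^3 mod 1009 = 322
  Delta = -6 * 322 mod 1009 = 86

Answer: 86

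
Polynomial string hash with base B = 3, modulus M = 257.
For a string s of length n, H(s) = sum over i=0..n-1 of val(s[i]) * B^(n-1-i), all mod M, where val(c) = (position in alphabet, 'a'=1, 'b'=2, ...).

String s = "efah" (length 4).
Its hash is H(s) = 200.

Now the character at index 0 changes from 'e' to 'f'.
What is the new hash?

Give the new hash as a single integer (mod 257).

val('e') = 5, val('f') = 6
Position k = 0, exponent = n-1-k = 3
B^3 mod M = 3^3 mod 257 = 27
Delta = (6 - 5) * 27 mod 257 = 27
New hash = (200 + 27) mod 257 = 227

Answer: 227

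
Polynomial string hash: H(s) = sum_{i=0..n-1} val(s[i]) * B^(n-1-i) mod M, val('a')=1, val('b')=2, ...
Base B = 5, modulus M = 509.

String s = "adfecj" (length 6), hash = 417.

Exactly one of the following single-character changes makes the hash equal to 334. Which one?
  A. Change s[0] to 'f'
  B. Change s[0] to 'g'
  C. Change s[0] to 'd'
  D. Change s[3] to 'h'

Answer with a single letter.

Option A: s[0]='a'->'f', delta=(6-1)*5^5 mod 509 = 355, hash=417+355 mod 509 = 263
Option B: s[0]='a'->'g', delta=(7-1)*5^5 mod 509 = 426, hash=417+426 mod 509 = 334 <-- target
Option C: s[0]='a'->'d', delta=(4-1)*5^5 mod 509 = 213, hash=417+213 mod 509 = 121
Option D: s[3]='e'->'h', delta=(8-5)*5^2 mod 509 = 75, hash=417+75 mod 509 = 492

Answer: B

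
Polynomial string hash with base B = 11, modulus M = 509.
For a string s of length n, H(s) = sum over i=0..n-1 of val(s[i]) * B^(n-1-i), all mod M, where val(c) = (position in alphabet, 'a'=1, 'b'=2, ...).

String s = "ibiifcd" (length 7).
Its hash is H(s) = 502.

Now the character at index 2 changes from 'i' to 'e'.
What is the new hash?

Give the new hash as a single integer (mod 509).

val('i') = 9, val('e') = 5
Position k = 2, exponent = n-1-k = 4
B^4 mod M = 11^4 mod 509 = 389
Delta = (5 - 9) * 389 mod 509 = 480
New hash = (502 + 480) mod 509 = 473

Answer: 473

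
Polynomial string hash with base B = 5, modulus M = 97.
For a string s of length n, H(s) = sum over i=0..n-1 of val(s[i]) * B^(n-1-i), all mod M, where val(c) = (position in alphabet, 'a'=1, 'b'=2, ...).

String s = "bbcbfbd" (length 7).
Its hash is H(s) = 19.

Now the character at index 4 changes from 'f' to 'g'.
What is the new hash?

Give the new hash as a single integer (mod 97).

val('f') = 6, val('g') = 7
Position k = 4, exponent = n-1-k = 2
B^2 mod M = 5^2 mod 97 = 25
Delta = (7 - 6) * 25 mod 97 = 25
New hash = (19 + 25) mod 97 = 44

Answer: 44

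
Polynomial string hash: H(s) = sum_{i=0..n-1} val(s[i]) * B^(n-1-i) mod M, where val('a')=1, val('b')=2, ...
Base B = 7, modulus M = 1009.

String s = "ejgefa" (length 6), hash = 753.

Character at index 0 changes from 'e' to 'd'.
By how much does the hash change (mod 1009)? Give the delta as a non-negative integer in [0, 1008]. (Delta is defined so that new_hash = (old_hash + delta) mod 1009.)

Delta formula: (val(new) - val(old)) * B^(n-1-k) mod M
  val('d') - val('e') = 4 - 5 = -1
  B^(n-1-k) = 7^5 mod 1009 = 663
  Delta = -1 * 663 mod 1009 = 346

Answer: 346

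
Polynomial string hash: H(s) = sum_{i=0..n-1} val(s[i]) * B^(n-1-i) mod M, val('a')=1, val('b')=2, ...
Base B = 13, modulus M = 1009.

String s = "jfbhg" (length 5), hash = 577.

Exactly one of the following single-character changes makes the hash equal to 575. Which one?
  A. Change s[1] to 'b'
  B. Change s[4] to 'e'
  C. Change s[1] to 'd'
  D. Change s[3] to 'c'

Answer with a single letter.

Option A: s[1]='f'->'b', delta=(2-6)*13^3 mod 1009 = 293, hash=577+293 mod 1009 = 870
Option B: s[4]='g'->'e', delta=(5-7)*13^0 mod 1009 = 1007, hash=577+1007 mod 1009 = 575 <-- target
Option C: s[1]='f'->'d', delta=(4-6)*13^3 mod 1009 = 651, hash=577+651 mod 1009 = 219
Option D: s[3]='h'->'c', delta=(3-8)*13^1 mod 1009 = 944, hash=577+944 mod 1009 = 512

Answer: B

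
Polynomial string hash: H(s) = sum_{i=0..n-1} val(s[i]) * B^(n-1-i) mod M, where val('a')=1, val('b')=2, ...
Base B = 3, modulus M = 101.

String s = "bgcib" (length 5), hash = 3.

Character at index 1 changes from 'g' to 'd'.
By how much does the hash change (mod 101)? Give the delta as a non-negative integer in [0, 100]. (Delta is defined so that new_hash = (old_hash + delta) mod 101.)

Delta formula: (val(new) - val(old)) * B^(n-1-k) mod M
  val('d') - val('g') = 4 - 7 = -3
  B^(n-1-k) = 3^3 mod 101 = 27
  Delta = -3 * 27 mod 101 = 20

Answer: 20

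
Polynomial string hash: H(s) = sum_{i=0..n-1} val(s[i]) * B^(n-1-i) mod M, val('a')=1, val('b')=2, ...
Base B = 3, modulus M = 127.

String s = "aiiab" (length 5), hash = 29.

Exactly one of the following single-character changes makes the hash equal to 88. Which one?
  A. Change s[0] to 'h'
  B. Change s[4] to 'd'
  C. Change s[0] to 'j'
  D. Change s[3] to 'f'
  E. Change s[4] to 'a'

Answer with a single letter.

Option A: s[0]='a'->'h', delta=(8-1)*3^4 mod 127 = 59, hash=29+59 mod 127 = 88 <-- target
Option B: s[4]='b'->'d', delta=(4-2)*3^0 mod 127 = 2, hash=29+2 mod 127 = 31
Option C: s[0]='a'->'j', delta=(10-1)*3^4 mod 127 = 94, hash=29+94 mod 127 = 123
Option D: s[3]='a'->'f', delta=(6-1)*3^1 mod 127 = 15, hash=29+15 mod 127 = 44
Option E: s[4]='b'->'a', delta=(1-2)*3^0 mod 127 = 126, hash=29+126 mod 127 = 28

Answer: A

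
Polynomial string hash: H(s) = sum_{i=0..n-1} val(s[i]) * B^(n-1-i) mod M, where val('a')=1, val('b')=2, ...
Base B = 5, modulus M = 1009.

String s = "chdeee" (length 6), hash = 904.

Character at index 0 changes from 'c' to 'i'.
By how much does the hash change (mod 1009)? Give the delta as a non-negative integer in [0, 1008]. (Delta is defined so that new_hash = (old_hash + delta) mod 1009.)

Delta formula: (val(new) - val(old)) * B^(n-1-k) mod M
  val('i') - val('c') = 9 - 3 = 6
  B^(n-1-k) = 5^5 mod 1009 = 98
  Delta = 6 * 98 mod 1009 = 588

Answer: 588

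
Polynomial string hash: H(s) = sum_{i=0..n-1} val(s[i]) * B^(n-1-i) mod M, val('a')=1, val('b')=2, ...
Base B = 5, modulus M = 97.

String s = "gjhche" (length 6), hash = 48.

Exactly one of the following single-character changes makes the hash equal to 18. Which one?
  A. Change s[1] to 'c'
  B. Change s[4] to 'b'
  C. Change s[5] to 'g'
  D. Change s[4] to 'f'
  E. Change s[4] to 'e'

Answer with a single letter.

Option A: s[1]='j'->'c', delta=(3-10)*5^4 mod 97 = 87, hash=48+87 mod 97 = 38
Option B: s[4]='h'->'b', delta=(2-8)*5^1 mod 97 = 67, hash=48+67 mod 97 = 18 <-- target
Option C: s[5]='e'->'g', delta=(7-5)*5^0 mod 97 = 2, hash=48+2 mod 97 = 50
Option D: s[4]='h'->'f', delta=(6-8)*5^1 mod 97 = 87, hash=48+87 mod 97 = 38
Option E: s[4]='h'->'e', delta=(5-8)*5^1 mod 97 = 82, hash=48+82 mod 97 = 33

Answer: B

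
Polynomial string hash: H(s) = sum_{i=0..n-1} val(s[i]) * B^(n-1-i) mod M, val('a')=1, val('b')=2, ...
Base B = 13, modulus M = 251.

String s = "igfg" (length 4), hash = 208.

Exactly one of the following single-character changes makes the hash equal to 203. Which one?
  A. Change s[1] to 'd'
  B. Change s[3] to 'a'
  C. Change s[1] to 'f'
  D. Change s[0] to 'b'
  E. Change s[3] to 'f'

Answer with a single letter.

Answer: A

Derivation:
Option A: s[1]='g'->'d', delta=(4-7)*13^2 mod 251 = 246, hash=208+246 mod 251 = 203 <-- target
Option B: s[3]='g'->'a', delta=(1-7)*13^0 mod 251 = 245, hash=208+245 mod 251 = 202
Option C: s[1]='g'->'f', delta=(6-7)*13^2 mod 251 = 82, hash=208+82 mod 251 = 39
Option D: s[0]='i'->'b', delta=(2-9)*13^3 mod 251 = 183, hash=208+183 mod 251 = 140
Option E: s[3]='g'->'f', delta=(6-7)*13^0 mod 251 = 250, hash=208+250 mod 251 = 207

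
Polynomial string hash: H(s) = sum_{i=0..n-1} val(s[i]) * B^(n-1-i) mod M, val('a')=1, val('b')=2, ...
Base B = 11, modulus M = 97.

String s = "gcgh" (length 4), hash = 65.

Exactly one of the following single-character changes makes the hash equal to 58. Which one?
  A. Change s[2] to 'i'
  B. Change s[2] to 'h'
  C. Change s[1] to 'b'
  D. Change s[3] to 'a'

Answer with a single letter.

Option A: s[2]='g'->'i', delta=(9-7)*11^1 mod 97 = 22, hash=65+22 mod 97 = 87
Option B: s[2]='g'->'h', delta=(8-7)*11^1 mod 97 = 11, hash=65+11 mod 97 = 76
Option C: s[1]='c'->'b', delta=(2-3)*11^2 mod 97 = 73, hash=65+73 mod 97 = 41
Option D: s[3]='h'->'a', delta=(1-8)*11^0 mod 97 = 90, hash=65+90 mod 97 = 58 <-- target

Answer: D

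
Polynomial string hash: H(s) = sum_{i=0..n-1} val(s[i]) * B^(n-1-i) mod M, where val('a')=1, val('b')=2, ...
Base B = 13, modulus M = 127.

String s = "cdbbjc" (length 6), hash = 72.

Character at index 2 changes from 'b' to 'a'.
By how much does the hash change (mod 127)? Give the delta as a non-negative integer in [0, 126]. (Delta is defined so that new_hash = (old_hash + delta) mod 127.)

Answer: 89

Derivation:
Delta formula: (val(new) - val(old)) * B^(n-1-k) mod M
  val('a') - val('b') = 1 - 2 = -1
  B^(n-1-k) = 13^3 mod 127 = 38
  Delta = -1 * 38 mod 127 = 89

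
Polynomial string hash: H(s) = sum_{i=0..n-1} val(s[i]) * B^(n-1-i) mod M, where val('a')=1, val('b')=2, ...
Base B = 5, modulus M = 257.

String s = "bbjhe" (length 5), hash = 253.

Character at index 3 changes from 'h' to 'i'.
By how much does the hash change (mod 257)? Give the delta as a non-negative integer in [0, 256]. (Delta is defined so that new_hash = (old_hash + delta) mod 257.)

Answer: 5

Derivation:
Delta formula: (val(new) - val(old)) * B^(n-1-k) mod M
  val('i') - val('h') = 9 - 8 = 1
  B^(n-1-k) = 5^1 mod 257 = 5
  Delta = 1 * 5 mod 257 = 5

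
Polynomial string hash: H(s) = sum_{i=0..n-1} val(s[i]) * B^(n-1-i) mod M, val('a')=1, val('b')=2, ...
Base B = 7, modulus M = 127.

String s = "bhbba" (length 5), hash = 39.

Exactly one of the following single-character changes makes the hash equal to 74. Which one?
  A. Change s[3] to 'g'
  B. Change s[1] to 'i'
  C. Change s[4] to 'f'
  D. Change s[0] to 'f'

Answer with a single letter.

Option A: s[3]='b'->'g', delta=(7-2)*7^1 mod 127 = 35, hash=39+35 mod 127 = 74 <-- target
Option B: s[1]='h'->'i', delta=(9-8)*7^3 mod 127 = 89, hash=39+89 mod 127 = 1
Option C: s[4]='a'->'f', delta=(6-1)*7^0 mod 127 = 5, hash=39+5 mod 127 = 44
Option D: s[0]='b'->'f', delta=(6-2)*7^4 mod 127 = 79, hash=39+79 mod 127 = 118

Answer: A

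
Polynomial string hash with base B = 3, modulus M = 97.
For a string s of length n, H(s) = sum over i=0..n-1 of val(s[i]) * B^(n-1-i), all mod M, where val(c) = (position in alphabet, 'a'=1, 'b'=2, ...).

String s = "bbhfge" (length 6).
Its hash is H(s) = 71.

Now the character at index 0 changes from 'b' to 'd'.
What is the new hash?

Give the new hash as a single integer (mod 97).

val('b') = 2, val('d') = 4
Position k = 0, exponent = n-1-k = 5
B^5 mod M = 3^5 mod 97 = 49
Delta = (4 - 2) * 49 mod 97 = 1
New hash = (71 + 1) mod 97 = 72

Answer: 72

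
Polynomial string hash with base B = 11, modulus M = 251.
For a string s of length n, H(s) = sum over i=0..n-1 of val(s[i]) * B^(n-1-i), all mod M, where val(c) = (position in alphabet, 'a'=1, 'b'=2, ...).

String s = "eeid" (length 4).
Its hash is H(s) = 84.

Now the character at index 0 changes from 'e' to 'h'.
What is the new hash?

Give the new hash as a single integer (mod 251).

Answer: 61

Derivation:
val('e') = 5, val('h') = 8
Position k = 0, exponent = n-1-k = 3
B^3 mod M = 11^3 mod 251 = 76
Delta = (8 - 5) * 76 mod 251 = 228
New hash = (84 + 228) mod 251 = 61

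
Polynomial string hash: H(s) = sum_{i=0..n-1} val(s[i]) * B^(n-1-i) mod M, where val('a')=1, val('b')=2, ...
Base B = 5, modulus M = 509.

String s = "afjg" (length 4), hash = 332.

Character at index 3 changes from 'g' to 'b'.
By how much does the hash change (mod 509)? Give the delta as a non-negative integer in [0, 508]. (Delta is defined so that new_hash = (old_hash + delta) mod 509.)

Answer: 504

Derivation:
Delta formula: (val(new) - val(old)) * B^(n-1-k) mod M
  val('b') - val('g') = 2 - 7 = -5
  B^(n-1-k) = 5^0 mod 509 = 1
  Delta = -5 * 1 mod 509 = 504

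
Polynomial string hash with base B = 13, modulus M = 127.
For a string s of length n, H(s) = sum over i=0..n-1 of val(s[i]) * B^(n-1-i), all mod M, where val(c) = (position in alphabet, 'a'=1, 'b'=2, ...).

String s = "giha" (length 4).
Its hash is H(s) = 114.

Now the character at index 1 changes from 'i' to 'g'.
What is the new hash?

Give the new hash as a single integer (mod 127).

val('i') = 9, val('g') = 7
Position k = 1, exponent = n-1-k = 2
B^2 mod M = 13^2 mod 127 = 42
Delta = (7 - 9) * 42 mod 127 = 43
New hash = (114 + 43) mod 127 = 30

Answer: 30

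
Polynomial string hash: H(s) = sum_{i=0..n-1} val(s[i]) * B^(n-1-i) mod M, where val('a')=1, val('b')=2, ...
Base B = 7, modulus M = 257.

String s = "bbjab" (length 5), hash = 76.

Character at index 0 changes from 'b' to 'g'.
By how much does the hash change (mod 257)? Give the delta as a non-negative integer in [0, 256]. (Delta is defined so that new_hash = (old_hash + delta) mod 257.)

Answer: 183

Derivation:
Delta formula: (val(new) - val(old)) * B^(n-1-k) mod M
  val('g') - val('b') = 7 - 2 = 5
  B^(n-1-k) = 7^4 mod 257 = 88
  Delta = 5 * 88 mod 257 = 183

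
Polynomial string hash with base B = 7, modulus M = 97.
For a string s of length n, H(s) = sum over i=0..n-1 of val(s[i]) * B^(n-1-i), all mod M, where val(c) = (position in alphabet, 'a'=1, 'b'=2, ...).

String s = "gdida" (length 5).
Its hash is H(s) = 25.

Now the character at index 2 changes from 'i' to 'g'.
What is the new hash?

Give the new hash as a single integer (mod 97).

Answer: 24

Derivation:
val('i') = 9, val('g') = 7
Position k = 2, exponent = n-1-k = 2
B^2 mod M = 7^2 mod 97 = 49
Delta = (7 - 9) * 49 mod 97 = 96
New hash = (25 + 96) mod 97 = 24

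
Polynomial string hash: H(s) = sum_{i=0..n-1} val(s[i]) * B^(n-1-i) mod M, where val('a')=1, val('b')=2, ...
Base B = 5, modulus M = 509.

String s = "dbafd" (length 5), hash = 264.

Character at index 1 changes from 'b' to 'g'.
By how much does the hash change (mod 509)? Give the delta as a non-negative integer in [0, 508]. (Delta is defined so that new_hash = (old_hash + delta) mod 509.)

Delta formula: (val(new) - val(old)) * B^(n-1-k) mod M
  val('g') - val('b') = 7 - 2 = 5
  B^(n-1-k) = 5^3 mod 509 = 125
  Delta = 5 * 125 mod 509 = 116

Answer: 116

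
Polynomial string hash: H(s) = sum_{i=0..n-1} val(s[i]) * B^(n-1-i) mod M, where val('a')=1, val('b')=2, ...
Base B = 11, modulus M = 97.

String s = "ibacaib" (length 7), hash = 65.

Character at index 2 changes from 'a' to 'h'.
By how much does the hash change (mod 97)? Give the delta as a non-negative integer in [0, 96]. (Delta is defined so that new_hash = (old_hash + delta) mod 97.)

Delta formula: (val(new) - val(old)) * B^(n-1-k) mod M
  val('h') - val('a') = 8 - 1 = 7
  B^(n-1-k) = 11^4 mod 97 = 91
  Delta = 7 * 91 mod 97 = 55

Answer: 55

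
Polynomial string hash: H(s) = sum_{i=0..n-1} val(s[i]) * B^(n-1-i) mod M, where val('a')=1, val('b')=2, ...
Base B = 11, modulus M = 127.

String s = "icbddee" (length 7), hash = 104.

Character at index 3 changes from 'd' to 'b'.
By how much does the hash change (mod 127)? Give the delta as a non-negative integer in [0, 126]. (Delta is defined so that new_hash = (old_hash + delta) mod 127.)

Delta formula: (val(new) - val(old)) * B^(n-1-k) mod M
  val('b') - val('d') = 2 - 4 = -2
  B^(n-1-k) = 11^3 mod 127 = 61
  Delta = -2 * 61 mod 127 = 5

Answer: 5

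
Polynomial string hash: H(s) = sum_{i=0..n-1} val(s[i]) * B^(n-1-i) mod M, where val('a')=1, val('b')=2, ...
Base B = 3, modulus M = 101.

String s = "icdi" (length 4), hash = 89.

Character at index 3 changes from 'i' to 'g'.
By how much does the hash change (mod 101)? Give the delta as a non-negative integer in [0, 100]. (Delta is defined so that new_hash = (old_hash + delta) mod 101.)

Answer: 99

Derivation:
Delta formula: (val(new) - val(old)) * B^(n-1-k) mod M
  val('g') - val('i') = 7 - 9 = -2
  B^(n-1-k) = 3^0 mod 101 = 1
  Delta = -2 * 1 mod 101 = 99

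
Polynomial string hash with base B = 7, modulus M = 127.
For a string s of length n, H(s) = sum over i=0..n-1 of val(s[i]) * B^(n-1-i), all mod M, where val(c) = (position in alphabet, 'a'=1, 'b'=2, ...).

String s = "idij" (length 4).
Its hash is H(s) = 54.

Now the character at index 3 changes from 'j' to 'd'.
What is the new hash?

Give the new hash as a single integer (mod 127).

Answer: 48

Derivation:
val('j') = 10, val('d') = 4
Position k = 3, exponent = n-1-k = 0
B^0 mod M = 7^0 mod 127 = 1
Delta = (4 - 10) * 1 mod 127 = 121
New hash = (54 + 121) mod 127 = 48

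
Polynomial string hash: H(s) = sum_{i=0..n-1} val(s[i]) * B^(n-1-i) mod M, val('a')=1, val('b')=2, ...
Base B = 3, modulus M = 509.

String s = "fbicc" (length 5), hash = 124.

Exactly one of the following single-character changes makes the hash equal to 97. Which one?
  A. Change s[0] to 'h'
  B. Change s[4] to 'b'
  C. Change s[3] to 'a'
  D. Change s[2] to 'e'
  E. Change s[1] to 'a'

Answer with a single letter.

Option A: s[0]='f'->'h', delta=(8-6)*3^4 mod 509 = 162, hash=124+162 mod 509 = 286
Option B: s[4]='c'->'b', delta=(2-3)*3^0 mod 509 = 508, hash=124+508 mod 509 = 123
Option C: s[3]='c'->'a', delta=(1-3)*3^1 mod 509 = 503, hash=124+503 mod 509 = 118
Option D: s[2]='i'->'e', delta=(5-9)*3^2 mod 509 = 473, hash=124+473 mod 509 = 88
Option E: s[1]='b'->'a', delta=(1-2)*3^3 mod 509 = 482, hash=124+482 mod 509 = 97 <-- target

Answer: E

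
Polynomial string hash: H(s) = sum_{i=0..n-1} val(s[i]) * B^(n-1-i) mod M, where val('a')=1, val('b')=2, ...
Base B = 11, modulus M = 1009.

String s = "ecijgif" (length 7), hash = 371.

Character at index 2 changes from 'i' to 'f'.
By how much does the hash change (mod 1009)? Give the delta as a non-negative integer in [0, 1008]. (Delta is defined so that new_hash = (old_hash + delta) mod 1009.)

Answer: 473

Derivation:
Delta formula: (val(new) - val(old)) * B^(n-1-k) mod M
  val('f') - val('i') = 6 - 9 = -3
  B^(n-1-k) = 11^4 mod 1009 = 515
  Delta = -3 * 515 mod 1009 = 473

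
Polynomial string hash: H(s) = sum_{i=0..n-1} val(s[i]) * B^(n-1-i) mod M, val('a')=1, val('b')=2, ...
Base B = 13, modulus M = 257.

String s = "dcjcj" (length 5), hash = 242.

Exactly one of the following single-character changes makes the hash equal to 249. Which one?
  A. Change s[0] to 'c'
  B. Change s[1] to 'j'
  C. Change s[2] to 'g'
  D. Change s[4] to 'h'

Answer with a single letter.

Answer: C

Derivation:
Option A: s[0]='d'->'c', delta=(3-4)*13^4 mod 257 = 223, hash=242+223 mod 257 = 208
Option B: s[1]='c'->'j', delta=(10-3)*13^3 mod 257 = 216, hash=242+216 mod 257 = 201
Option C: s[2]='j'->'g', delta=(7-10)*13^2 mod 257 = 7, hash=242+7 mod 257 = 249 <-- target
Option D: s[4]='j'->'h', delta=(8-10)*13^0 mod 257 = 255, hash=242+255 mod 257 = 240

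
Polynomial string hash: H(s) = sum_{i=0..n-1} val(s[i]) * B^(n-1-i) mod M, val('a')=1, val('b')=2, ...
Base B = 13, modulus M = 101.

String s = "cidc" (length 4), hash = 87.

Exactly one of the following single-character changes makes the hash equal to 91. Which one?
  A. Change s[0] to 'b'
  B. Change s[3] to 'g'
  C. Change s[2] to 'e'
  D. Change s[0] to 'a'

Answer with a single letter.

Option A: s[0]='c'->'b', delta=(2-3)*13^3 mod 101 = 25, hash=87+25 mod 101 = 11
Option B: s[3]='c'->'g', delta=(7-3)*13^0 mod 101 = 4, hash=87+4 mod 101 = 91 <-- target
Option C: s[2]='d'->'e', delta=(5-4)*13^1 mod 101 = 13, hash=87+13 mod 101 = 100
Option D: s[0]='c'->'a', delta=(1-3)*13^3 mod 101 = 50, hash=87+50 mod 101 = 36

Answer: B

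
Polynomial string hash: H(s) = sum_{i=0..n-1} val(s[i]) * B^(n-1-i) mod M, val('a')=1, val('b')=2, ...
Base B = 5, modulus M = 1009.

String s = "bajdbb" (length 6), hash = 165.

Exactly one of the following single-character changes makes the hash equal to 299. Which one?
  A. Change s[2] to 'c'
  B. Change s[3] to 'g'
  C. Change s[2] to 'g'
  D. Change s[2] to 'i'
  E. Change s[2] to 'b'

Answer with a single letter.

Option A: s[2]='j'->'c', delta=(3-10)*5^3 mod 1009 = 134, hash=165+134 mod 1009 = 299 <-- target
Option B: s[3]='d'->'g', delta=(7-4)*5^2 mod 1009 = 75, hash=165+75 mod 1009 = 240
Option C: s[2]='j'->'g', delta=(7-10)*5^3 mod 1009 = 634, hash=165+634 mod 1009 = 799
Option D: s[2]='j'->'i', delta=(9-10)*5^3 mod 1009 = 884, hash=165+884 mod 1009 = 40
Option E: s[2]='j'->'b', delta=(2-10)*5^3 mod 1009 = 9, hash=165+9 mod 1009 = 174

Answer: A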